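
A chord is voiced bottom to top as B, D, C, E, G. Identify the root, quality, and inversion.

C major ninth, third inversion

The pitch classes B, D, C, E, G arrange in thirds as C–E–G–B–D: a C major ninth chord.
B is the seventh of C major ninth; seventh in the bass means third inversion.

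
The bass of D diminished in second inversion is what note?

D diminished is D–F–Ab. Second inversion places the fifth in the bass: Ab.

Ab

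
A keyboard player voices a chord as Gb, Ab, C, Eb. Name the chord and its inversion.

Ab dominant seventh, third inversion

Reducing to letter names: Gb, Ab, C, Eb. These stack in thirds as Ab–C–Eb–Gb — an Ab dominant seventh chord.
With the seventh (Gb) in the bass, the chord is in third inversion (figured bass 4/2).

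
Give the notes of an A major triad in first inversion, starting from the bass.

C#, E, A

A major is A–C#–E. First inversion puts the third (C#) in the bass, with the remaining tones above: C#, E, A.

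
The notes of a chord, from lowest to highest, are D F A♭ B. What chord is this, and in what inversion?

The pitch classes D, F, Ab, B arrange in thirds as B–D–F–Ab: a B diminished seventh chord.
The lowest note is D, the third of the chord, so this is first inversion (figured bass 6/5).

B diminished seventh, first inversion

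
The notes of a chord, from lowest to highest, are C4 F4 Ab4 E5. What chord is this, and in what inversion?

The pitch classes C, F, Ab, E arrange in thirds as F–Ab–C–E: an F minor-major seventh chord.
With the fifth (C) in the bass, the chord is in second inversion (figured bass 4/3).

F minor-major seventh, second inversion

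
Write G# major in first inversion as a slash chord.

First inversion of G# major has the third (B#) in the bass. As a slash chord: G#M/B#.

G#M/B#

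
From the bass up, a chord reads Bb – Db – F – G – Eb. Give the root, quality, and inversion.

Reducing to letter names: Bb, Db, F, G, Eb. These stack in thirds as Eb–G–Bb–Db–F — an Eb dominant ninth chord.
The lowest note is Bb, the fifth of the chord, so this is second inversion.

Eb dominant ninth, second inversion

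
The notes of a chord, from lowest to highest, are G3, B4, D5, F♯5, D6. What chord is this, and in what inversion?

The pitch classes G, B, D, F# arrange in thirds as G–B–D–F#: a G major seventh chord.
With the root (G) in the bass, the chord is in root position (figured bass 7).

G major seventh, root position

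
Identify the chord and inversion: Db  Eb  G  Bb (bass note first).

The pitch classes Db, Eb, G, Bb arrange in thirds as Eb–G–Bb–Db: an Eb dominant seventh chord.
Db is the seventh of Eb dominant seventh; seventh in the bass means third inversion (figured bass 4/2).

Eb dominant seventh, third inversion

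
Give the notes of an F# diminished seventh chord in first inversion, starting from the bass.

A, C, Eb, F#

F# diminished seventh is F#–A–C–Eb. First inversion puts the third (A) in the bass, with the remaining tones above: A, C, Eb, F#.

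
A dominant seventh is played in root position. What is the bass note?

A

A dominant seventh is A–C#–E–G. Root position places the root in the bass: A.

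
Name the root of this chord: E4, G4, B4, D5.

Reordering E, G, B, D into stacked thirds gives E–G–B–D; the bottom of that stack, E, is the root.

E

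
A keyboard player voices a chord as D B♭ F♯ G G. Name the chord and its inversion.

The distinct note names are D, Bb, F#, G. Stacked in thirds they read G–Bb–D–F#, which is a minor-major seventh chord on G.
D is the fifth of G minor-major seventh; fifth in the bass means second inversion (figured bass 4/3).

G minor-major seventh, second inversion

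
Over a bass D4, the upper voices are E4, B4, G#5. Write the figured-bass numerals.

4/2

The notes D, E, B, G# stack in thirds as E–G#–B–D — an E dominant seventh chord. The bass D is the seventh, so this is third inversion: figured 4/2.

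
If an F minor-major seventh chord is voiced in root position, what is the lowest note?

F

The root of F minor-major seventh (F–Ab–C–E) is F; that is the bass in root position.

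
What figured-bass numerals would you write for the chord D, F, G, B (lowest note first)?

4/3

The notes D, F, G, B stack in thirds as G–B–D–F — a G dominant seventh chord. The bass D is the fifth, so this is second inversion: figured 4/3.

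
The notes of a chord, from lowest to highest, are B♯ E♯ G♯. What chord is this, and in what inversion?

E# minor, second inversion

The distinct note names are B#, E#, G#. Stacked in thirds they read E#–G#–B#, which is a minor triad on E#.
B# is the fifth of E# minor; fifth in the bass means second inversion (figured bass 6/4).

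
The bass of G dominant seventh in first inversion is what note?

In first inversion the third is lowest. For G dominant seventh (G–B–D–F) that is B.

B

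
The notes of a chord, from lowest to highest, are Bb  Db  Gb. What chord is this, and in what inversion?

The pitch classes Bb, Db, Gb arrange in thirds as Gb–Bb–Db: a Gb major triad.
Bb is the third of Gb major; third in the bass means first inversion (figured bass 6).

Gb major, first inversion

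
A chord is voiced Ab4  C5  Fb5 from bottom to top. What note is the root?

Fb

Reordering Ab, C, Fb into stacked thirds gives Fb–Ab–C; the bottom of that stack, Fb, is the root.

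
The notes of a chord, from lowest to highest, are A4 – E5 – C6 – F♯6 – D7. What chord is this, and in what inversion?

D dominant ninth, second inversion

The distinct note names are A, E, C, F#, D. Stacked in thirds they read D–F#–A–C–E, which is a dominant ninth chord on D.
With the fifth (A) in the bass, the chord is in second inversion.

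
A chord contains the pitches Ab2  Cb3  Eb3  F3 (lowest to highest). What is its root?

F

Ab, Cb, Eb, F are the tones of an F half-diminished seventh chord (F–Ab–Cb–Eb), making F the root.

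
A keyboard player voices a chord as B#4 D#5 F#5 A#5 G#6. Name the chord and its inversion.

G# dominant ninth, first inversion

The pitch classes B#, D#, F#, A#, G# arrange in thirds as G#–B#–D#–F#–A#: a G# dominant ninth chord.
The lowest note is B#, the third of the chord, so this is first inversion.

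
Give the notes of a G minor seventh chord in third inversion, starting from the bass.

F, G, Bb, D

The chord tones are G–Bb–D–F. With the seventh (F) lowest for third inversion: F, G, Bb, D.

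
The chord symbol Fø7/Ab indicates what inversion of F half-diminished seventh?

first inversion

Fø7/Ab means F half-diminished seventh with Ab in the bass. Ab is the third of F half-diminished seventh (F–Ab–Cb–Eb), so this is first inversion.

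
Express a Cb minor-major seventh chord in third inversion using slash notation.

Third inversion of Cb minor-major seventh has the seventh (Bb) in the bass. As a slash chord: Cbm(maj7)/Bb.

Cbm(maj7)/Bb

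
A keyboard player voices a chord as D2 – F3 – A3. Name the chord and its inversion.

Reducing to letter names: D, F, A. These stack in thirds as D–F–A — a D minor triad.
The lowest note is D, the root of the chord, so this is root position (figured bass 5/3).

D minor, root position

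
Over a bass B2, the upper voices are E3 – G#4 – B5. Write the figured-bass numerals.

The notes B, E, G# stack in thirds as E–G#–B — an E major triad. The bass B is the fifth, so this is second inversion: figured 6/4.

6/4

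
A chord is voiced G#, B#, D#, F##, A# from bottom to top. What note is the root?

Reordering G#, B#, D#, F##, A# into stacked thirds gives G#–B#–D#–F##–A#; the bottom of that stack, G#, is the root.

G#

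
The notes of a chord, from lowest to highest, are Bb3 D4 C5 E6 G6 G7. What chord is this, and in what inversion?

The pitch classes Bb, D, C, E, G arrange in thirds as C–E–G–Bb–D: a C dominant ninth chord.
The lowest note is Bb, the seventh of the chord, so this is third inversion.

C dominant ninth, third inversion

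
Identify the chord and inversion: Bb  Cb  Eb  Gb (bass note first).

Cb major seventh, third inversion

The distinct note names are Bb, Cb, Eb, Gb. Stacked in thirds they read Cb–Eb–Gb–Bb, which is a major seventh chord on Cb.
With the seventh (Bb) in the bass, the chord is in third inversion (figured bass 4/2).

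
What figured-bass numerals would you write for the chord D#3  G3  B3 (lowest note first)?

6/4

The notes D#, G, B stack in thirds as G–B–D# — a G augmented triad. The bass D# is the fifth, so this is second inversion: figured 6/4.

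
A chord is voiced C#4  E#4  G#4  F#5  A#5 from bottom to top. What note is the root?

F#

The distinct letter names are C#, E#, G#, F#, A#. Arranged as a stack of thirds they read F#–A#–C#–E#–G#, so F# is the root (an F# major ninth chord).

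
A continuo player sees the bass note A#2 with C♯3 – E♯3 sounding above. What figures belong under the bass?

5/3

The notes A#, C#, E# stack in thirds as A#–C#–E# — an A# minor triad. The bass A# is the root, so this is root position: figured 5/3.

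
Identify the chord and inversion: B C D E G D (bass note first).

C major ninth, third inversion

The distinct note names are B, C, D, E, G. Stacked in thirds they read C–E–G–B–D, which is a major ninth chord on C.
With the seventh (B) in the bass, the chord is in third inversion.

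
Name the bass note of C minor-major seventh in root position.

The root of C minor-major seventh (C–Eb–G–B) is C; that is the bass in root position.

C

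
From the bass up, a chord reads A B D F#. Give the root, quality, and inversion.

B minor seventh, third inversion

The distinct note names are A, B, D, F#. Stacked in thirds they read B–D–F#–A, which is a minor seventh chord on B.
With the seventh (A) in the bass, the chord is in third inversion (figured bass 4/2).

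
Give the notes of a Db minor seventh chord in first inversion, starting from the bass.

Fb, Ab, Cb, Db

Spelling Db minor seventh: Db–Fb–Ab–Cb. In first inversion the third is bass, giving Fb, Ab, Cb, Db from the bottom.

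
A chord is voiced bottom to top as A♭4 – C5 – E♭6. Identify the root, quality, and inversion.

Reducing to letter names: Ab, C, Eb. These stack in thirds as Ab–C–Eb — an Ab major triad.
With the root (Ab) in the bass, the chord is in root position (figured bass 5/3).

Ab major, root position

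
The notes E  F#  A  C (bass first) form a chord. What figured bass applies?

The notes E, F#, A, C stack in thirds as F#–A–C–E — an F# half-diminished seventh chord. The bass E is the seventh, so this is third inversion: figured 4/2.

4/2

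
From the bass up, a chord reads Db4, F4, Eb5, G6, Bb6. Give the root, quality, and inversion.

Eb dominant ninth, third inversion

The pitch classes Db, F, Eb, G, Bb arrange in thirds as Eb–G–Bb–Db–F: an Eb dominant ninth chord.
The lowest note is Db, the seventh of the chord, so this is third inversion.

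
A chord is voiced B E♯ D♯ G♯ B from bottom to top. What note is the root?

E#

Reordering B, E#, D#, G# into stacked thirds gives E#–G#–B–D#; the bottom of that stack, E#, is the root.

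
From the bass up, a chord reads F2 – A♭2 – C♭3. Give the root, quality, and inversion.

The distinct note names are F, Ab, Cb. Stacked in thirds they read F–Ab–Cb, which is a diminished triad on F.
With the root (F) in the bass, the chord is in root position (figured bass 5/3).

F diminished, root position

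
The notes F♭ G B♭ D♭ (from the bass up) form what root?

Fb, G, Bb, Db are the tones of a G diminished seventh chord (G–Bb–Db–Fb), making G the root.

G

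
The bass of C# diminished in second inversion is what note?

The fifth of C# diminished (C#–E–G) is G; that is the bass in second inversion.

G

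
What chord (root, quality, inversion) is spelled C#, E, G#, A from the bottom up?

A major seventh, first inversion

The distinct note names are C#, E, G#, A. Stacked in thirds they read A–C#–E–G#, which is a major seventh chord on A.
With the third (C#) in the bass, the chord is in first inversion (figured bass 6/5).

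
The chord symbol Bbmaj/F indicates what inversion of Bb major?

Bbmaj/F means Bb major with F in the bass. F is the fifth of Bb major (Bb–D–F), so this is second inversion.

second inversion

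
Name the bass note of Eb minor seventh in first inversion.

Gb

In first inversion the third is lowest. For Eb minor seventh (Eb–Gb–Bb–Db) that is Gb.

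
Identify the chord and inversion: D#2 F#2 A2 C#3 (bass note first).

Reducing to letter names: D#, F#, A, C#. These stack in thirds as D#–F#–A–C# — a D# half-diminished seventh chord.
The lowest note is D#, the root of the chord, so this is root position (figured bass 7).

D# half-diminished seventh, root position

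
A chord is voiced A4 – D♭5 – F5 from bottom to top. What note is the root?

Reordering A, Db, F into stacked thirds gives Db–F–A; the bottom of that stack, Db, is the root.

Db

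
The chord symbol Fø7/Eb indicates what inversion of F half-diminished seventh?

third inversion

Fø7/Eb means F half-diminished seventh with Eb in the bass. Eb is the seventh of F half-diminished seventh (F–Ab–Cb–Eb), so this is third inversion.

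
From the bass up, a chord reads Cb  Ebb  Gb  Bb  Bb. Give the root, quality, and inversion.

Cb minor-major seventh, root position

The pitch classes Cb, Ebb, Gb, Bb arrange in thirds as Cb–Ebb–Gb–Bb: a Cb minor-major seventh chord.
With the root (Cb) in the bass, the chord is in root position (figured bass 7).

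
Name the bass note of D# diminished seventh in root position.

D#

D# diminished seventh is D#–F#–A–C. Root position places the root in the bass: D#.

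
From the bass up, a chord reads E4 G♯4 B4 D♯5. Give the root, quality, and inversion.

Reducing to letter names: E, G#, B, D#. These stack in thirds as E–G#–B–D# — an E major seventh chord.
The lowest note is E, the root of the chord, so this is root position (figured bass 7).

E major seventh, root position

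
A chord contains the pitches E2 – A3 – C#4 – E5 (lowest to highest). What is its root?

Reordering E, A, C# into stacked thirds gives A–C#–E; the bottom of that stack, A, is the root.

A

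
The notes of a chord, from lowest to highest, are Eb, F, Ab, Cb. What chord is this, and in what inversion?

F half-diminished seventh, third inversion

The pitch classes Eb, F, Ab, Cb arrange in thirds as F–Ab–Cb–Eb: an F half-diminished seventh chord.
Eb is the seventh of F half-diminished seventh; seventh in the bass means third inversion (figured bass 4/2).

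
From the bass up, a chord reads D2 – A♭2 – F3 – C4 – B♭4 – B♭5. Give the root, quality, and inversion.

Bb dominant ninth, first inversion

Reducing to letter names: D, Ab, F, C, Bb. These stack in thirds as Bb–D–F–Ab–C — a Bb dominant ninth chord.
The lowest note is D, the third of the chord, so this is first inversion.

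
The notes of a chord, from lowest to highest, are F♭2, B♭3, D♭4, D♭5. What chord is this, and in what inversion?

Reducing to letter names: Fb, Bb, Db. These stack in thirds as Bb–Db–Fb — a Bb diminished triad.
With the fifth (Fb) in the bass, the chord is in second inversion (figured bass 6/4).

Bb diminished, second inversion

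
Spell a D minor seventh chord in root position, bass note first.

Spelling D minor seventh: D–F–A–C. In root position the root is bass, giving D, F, A, C from the bottom.

D, F, A, C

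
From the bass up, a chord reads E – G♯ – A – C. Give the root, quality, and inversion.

The distinct note names are E, G#, A, C. Stacked in thirds they read A–C–E–G#, which is a minor-major seventh chord on A.
With the fifth (E) in the bass, the chord is in second inversion (figured bass 4/3).

A minor-major seventh, second inversion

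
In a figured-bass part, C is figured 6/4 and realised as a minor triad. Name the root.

The figures 6/4 mean the fifth of the chord is in the bass. If C is the fifth of a minor triad, the root is F (chord tones F–Ab–C).

F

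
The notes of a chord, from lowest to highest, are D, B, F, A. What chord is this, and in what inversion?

Reducing to letter names: D, B, F, A. These stack in thirds as B–D–F–A — a B half-diminished seventh chord.
The lowest note is D, the third of the chord, so this is first inversion (figured bass 6/5).

B half-diminished seventh, first inversion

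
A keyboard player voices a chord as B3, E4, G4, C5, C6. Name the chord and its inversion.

Reducing to letter names: B, E, G, C. These stack in thirds as C–E–G–B — a C major seventh chord.
The lowest note is B, the seventh of the chord, so this is third inversion (figured bass 4/2).

C major seventh, third inversion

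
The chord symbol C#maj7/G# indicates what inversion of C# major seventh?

second inversion

C#maj7/G# means C# major seventh with G# in the bass. G# is the fifth of C# major seventh (C#–E#–G#–B#), so this is second inversion.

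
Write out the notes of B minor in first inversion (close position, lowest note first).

D, F#, B

Spelling B minor: B–D–F#. In first inversion the third is bass, giving D, F#, B from the bottom.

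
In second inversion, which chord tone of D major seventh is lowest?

A

In second inversion the fifth is lowest. For D major seventh (D–F#–A–C#) that is A.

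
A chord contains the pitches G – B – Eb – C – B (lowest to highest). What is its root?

Reordering G, B, Eb, C into stacked thirds gives C–Eb–G–B; the bottom of that stack, C, is the root.

C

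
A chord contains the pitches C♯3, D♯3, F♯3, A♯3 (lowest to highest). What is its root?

The distinct letter names are C#, D#, F#, A#. Arranged as a stack of thirds they read D#–F#–A#–C#, so D# is the root (a D# minor seventh chord).

D#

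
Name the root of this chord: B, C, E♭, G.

C

B, C, Eb, G are the tones of a C minor-major seventh chord (C–Eb–G–B), making C the root.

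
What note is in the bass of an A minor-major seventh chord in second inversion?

In second inversion the fifth is lowest. For A minor-major seventh (A–C–E–G#) that is E.

E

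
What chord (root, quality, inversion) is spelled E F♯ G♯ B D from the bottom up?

The pitch classes E, F#, G#, B, D arrange in thirds as E–G#–B–D–F#: an E dominant ninth chord.
E is the root of E dominant ninth; root in the bass means root position.

E dominant ninth, root position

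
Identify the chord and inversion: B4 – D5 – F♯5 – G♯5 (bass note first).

G# half-diminished seventh, first inversion

The distinct note names are B, D, F#, G#. Stacked in thirds they read G#–B–D–F#, which is a half-diminished seventh chord on G#.
With the third (B) in the bass, the chord is in first inversion (figured bass 6/5).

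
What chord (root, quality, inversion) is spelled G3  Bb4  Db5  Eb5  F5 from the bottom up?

Eb dominant ninth, first inversion

The pitch classes G, Bb, Db, Eb, F arrange in thirds as Eb–G–Bb–Db–F: an Eb dominant ninth chord.
The lowest note is G, the third of the chord, so this is first inversion.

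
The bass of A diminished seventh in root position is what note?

A

The root of A diminished seventh (A–C–Eb–Gb) is A; that is the bass in root position.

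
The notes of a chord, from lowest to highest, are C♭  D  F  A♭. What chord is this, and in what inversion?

D diminished seventh, third inversion

The distinct note names are Cb, D, F, Ab. Stacked in thirds they read D–F–Ab–Cb, which is a diminished seventh chord on D.
The lowest note is Cb, the seventh of the chord, so this is third inversion (figured bass 4/2).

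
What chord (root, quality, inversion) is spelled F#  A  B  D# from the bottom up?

B dominant seventh, second inversion

The pitch classes F#, A, B, D# arrange in thirds as B–D#–F#–A: a B dominant seventh chord.
The lowest note is F#, the fifth of the chord, so this is second inversion (figured bass 4/3).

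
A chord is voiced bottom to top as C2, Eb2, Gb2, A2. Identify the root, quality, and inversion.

A diminished seventh, first inversion

Reducing to letter names: C, Eb, Gb, A. These stack in thirds as A–C–Eb–Gb — an A diminished seventh chord.
With the third (C) in the bass, the chord is in first inversion (figured bass 6/5).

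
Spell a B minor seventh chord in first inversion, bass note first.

B minor seventh is B–D–F#–A. First inversion puts the third (D) in the bass, with the remaining tones above: D, F#, A, B.

D, F#, A, B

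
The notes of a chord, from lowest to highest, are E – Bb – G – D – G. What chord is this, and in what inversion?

The distinct note names are E, Bb, G, D. Stacked in thirds they read E–G–Bb–D, which is a half-diminished seventh chord on E.
With the root (E) in the bass, the chord is in root position (figured bass 7).

E half-diminished seventh, root position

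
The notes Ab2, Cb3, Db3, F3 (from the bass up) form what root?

Ab, Cb, Db, F are the tones of a Db dominant seventh chord (Db–F–Ab–Cb), making Db the root.

Db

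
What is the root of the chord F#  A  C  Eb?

F#

Reordering F#, A, C, Eb into stacked thirds gives F#–A–C–Eb; the bottom of that stack, F#, is the root.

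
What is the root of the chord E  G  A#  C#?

A#

E, G, A#, C# are the tones of an A# diminished seventh chord (A#–C#–E–G), making A# the root.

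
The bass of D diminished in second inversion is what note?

Ab

The fifth of D diminished (D–F–Ab) is Ab; that is the bass in second inversion.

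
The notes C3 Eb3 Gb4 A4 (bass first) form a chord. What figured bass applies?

The notes C, Eb, Gb, A stack in thirds as A–C–Eb–Gb — an A diminished seventh chord. The bass C is the third, so this is first inversion: figured 6/5.

6/5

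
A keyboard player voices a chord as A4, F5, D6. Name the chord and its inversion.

The pitch classes A, F, D arrange in thirds as D–F–A: a D minor triad.
The lowest note is A, the fifth of the chord, so this is second inversion (figured bass 6/4).

D minor, second inversion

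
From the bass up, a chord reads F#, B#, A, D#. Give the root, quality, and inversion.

B# diminished seventh, second inversion

The pitch classes F#, B#, A, D# arrange in thirds as B#–D#–F#–A: a B# diminished seventh chord.
The lowest note is F#, the fifth of the chord, so this is second inversion (figured bass 4/3).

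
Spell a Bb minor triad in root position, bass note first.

Bb, Db, F

The chord tones are Bb–Db–F. With the root (Bb) lowest for root position: Bb, Db, F.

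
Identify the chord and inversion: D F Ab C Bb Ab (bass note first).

Bb dominant ninth, first inversion

Reducing to letter names: D, F, Ab, C, Bb. These stack in thirds as Bb–D–F–Ab–C — a Bb dominant ninth chord.
With the third (D) in the bass, the chord is in first inversion.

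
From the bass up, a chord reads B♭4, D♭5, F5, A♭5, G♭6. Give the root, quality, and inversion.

The pitch classes Bb, Db, F, Ab, Gb arrange in thirds as Gb–Bb–Db–F–Ab: a Gb major ninth chord.
With the third (Bb) in the bass, the chord is in first inversion.

Gb major ninth, first inversion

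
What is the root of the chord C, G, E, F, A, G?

Reordering C, G, E, F, A into stacked thirds gives F–A–C–E–G; the bottom of that stack, F, is the root.

F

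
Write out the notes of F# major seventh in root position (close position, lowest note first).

F#, A#, C#, E#

The chord tones are F#–A#–C#–E#. With the root (F#) lowest for root position: F#, A#, C#, E#.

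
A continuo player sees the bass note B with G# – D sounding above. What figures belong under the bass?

6

The notes B, G#, D stack in thirds as G#–B–D — a G# diminished triad. The bass B is the third, so this is first inversion: figured 6.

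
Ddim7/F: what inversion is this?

first inversion

Ddim7/F means D diminished seventh with F in the bass. F is the third of D diminished seventh (D–F–Ab–Cb), so this is first inversion.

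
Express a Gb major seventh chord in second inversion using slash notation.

Gbmaj7/Db

Second inversion of Gb major seventh has the fifth (Db) in the bass. As a slash chord: Gbmaj7/Db.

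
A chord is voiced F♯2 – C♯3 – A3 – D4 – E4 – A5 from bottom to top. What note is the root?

F#, C#, A, D, E are the tones of a D major ninth chord (D–F#–A–C#–E), making D the root.

D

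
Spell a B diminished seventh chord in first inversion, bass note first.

D, F, Ab, B

B diminished seventh is B–D–F–Ab. First inversion puts the third (D) in the bass, with the remaining tones above: D, F, Ab, B.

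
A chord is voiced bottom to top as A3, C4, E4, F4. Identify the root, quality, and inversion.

The distinct note names are A, C, E, F. Stacked in thirds they read F–A–C–E, which is a major seventh chord on F.
A is the third of F major seventh; third in the bass means first inversion (figured bass 6/5).

F major seventh, first inversion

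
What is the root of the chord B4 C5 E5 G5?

B, C, E, G are the tones of a C major seventh chord (C–E–G–B), making C the root.

C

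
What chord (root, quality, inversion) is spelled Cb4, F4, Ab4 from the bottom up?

Reducing to letter names: Cb, F, Ab. These stack in thirds as F–Ab–Cb — an F diminished triad.
Cb is the fifth of F diminished; fifth in the bass means second inversion (figured bass 6/4).

F diminished, second inversion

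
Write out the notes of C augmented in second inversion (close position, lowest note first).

Spelling C augmented: C–E–G#. In second inversion the fifth is bass, giving G#, C, E from the bottom.

G#, C, E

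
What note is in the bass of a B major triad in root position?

The root of B major (B–D#–F#) is B; that is the bass in root position.

B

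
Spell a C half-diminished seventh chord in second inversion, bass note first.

Spelling C half-diminished seventh: C–Eb–Gb–Bb. In second inversion the fifth is bass, giving Gb, Bb, C, Eb from the bottom.

Gb, Bb, C, Eb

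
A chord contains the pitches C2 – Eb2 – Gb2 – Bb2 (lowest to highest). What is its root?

C, Eb, Gb, Bb are the tones of a C half-diminished seventh chord (C–Eb–Gb–Bb), making C the root.

C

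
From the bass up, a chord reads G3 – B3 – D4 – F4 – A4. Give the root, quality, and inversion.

The pitch classes G, B, D, F, A arrange in thirds as G–B–D–F–A: a G dominant ninth chord.
G is the root of G dominant ninth; root in the bass means root position.

G dominant ninth, root position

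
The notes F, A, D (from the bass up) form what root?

D

The distinct letter names are F, A, D. Arranged as a stack of thirds they read D–F–A, so D is the root (a D minor triad).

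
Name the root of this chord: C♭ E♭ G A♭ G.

Ab

Cb, Eb, G, Ab are the tones of an Ab minor-major seventh chord (Ab–Cb–Eb–G), making Ab the root.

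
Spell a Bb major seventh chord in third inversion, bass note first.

Bb major seventh is Bb–D–F–A. Third inversion puts the seventh (A) in the bass, with the remaining tones above: A, Bb, D, F.

A, Bb, D, F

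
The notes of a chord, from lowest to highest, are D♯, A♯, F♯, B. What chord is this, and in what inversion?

B major seventh, first inversion

The pitch classes D#, A#, F#, B arrange in thirds as B–D#–F#–A#: a B major seventh chord.
With the third (D#) in the bass, the chord is in first inversion (figured bass 6/5).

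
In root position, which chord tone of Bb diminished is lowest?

Bb

The root of Bb diminished (Bb–Db–Fb) is Bb; that is the bass in root position.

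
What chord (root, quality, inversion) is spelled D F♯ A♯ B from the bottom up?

The distinct note names are D, F#, A#, B. Stacked in thirds they read B–D–F#–A#, which is a minor-major seventh chord on B.
D is the third of B minor-major seventh; third in the bass means first inversion (figured bass 6/5).

B minor-major seventh, first inversion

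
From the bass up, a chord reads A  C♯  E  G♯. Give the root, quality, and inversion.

Reducing to letter names: A, C#, E, G#. These stack in thirds as A–C#–E–G# — an A major seventh chord.
A is the root of A major seventh; root in the bass means root position (figured bass 7).

A major seventh, root position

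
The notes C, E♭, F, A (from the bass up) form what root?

Reordering C, Eb, F, A into stacked thirds gives F–A–C–Eb; the bottom of that stack, F, is the root.

F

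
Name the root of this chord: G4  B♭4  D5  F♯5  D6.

G

Reordering G, Bb, D, F# into stacked thirds gives G–Bb–D–F#; the bottom of that stack, G, is the root.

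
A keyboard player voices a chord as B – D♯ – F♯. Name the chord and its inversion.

B major, root position

Reducing to letter names: B, D#, F#. These stack in thirds as B–D#–F# — a B major triad.
The lowest note is B, the root of the chord, so this is root position (figured bass 5/3).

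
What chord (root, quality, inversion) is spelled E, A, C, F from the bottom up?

F major seventh, third inversion

The distinct note names are E, A, C, F. Stacked in thirds they read F–A–C–E, which is a major seventh chord on F.
With the seventh (E) in the bass, the chord is in third inversion (figured bass 4/2).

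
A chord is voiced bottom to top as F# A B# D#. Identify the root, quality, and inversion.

B# diminished seventh, second inversion

The pitch classes F#, A, B#, D# arrange in thirds as B#–D#–F#–A: a B# diminished seventh chord.
The lowest note is F#, the fifth of the chord, so this is second inversion (figured bass 4/3).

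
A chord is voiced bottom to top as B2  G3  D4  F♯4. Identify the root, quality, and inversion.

G major seventh, first inversion

Reducing to letter names: B, G, D, F#. These stack in thirds as G–B–D–F# — a G major seventh chord.
B is the third of G major seventh; third in the bass means first inversion (figured bass 6/5).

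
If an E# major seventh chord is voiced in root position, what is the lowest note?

E#

In root position the root is lowest. For E# major seventh (E#–G##–B#–D##) that is E#.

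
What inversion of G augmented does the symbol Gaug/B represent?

first inversion

Gaug/B means G augmented with B in the bass. B is the third of G augmented (G–B–D#), so this is first inversion.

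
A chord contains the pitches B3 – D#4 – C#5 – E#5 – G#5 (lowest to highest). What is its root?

Reordering B, D#, C#, E#, G# into stacked thirds gives C#–E#–G#–B–D#; the bottom of that stack, C#, is the root.

C#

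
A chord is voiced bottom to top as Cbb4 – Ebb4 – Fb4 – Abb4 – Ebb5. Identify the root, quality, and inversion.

The distinct note names are Cbb, Ebb, Fb, Abb. Stacked in thirds they read Fb–Abb–Cbb–Ebb, which is a half-diminished seventh chord on Fb.
With the fifth (Cbb) in the bass, the chord is in second inversion (figured bass 4/3).

Fb half-diminished seventh, second inversion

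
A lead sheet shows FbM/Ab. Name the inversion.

first inversion

FbM/Ab means Fb major with Ab in the bass. Ab is the third of Fb major (Fb–Ab–Cb), so this is first inversion.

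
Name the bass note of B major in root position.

B

B major is B–D#–F#. Root position places the root in the bass: B.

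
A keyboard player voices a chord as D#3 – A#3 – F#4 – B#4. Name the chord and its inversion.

The pitch classes D#, A#, F#, B# arrange in thirds as B#–D#–F#–A#: a B# half-diminished seventh chord.
D# is the third of B# half-diminished seventh; third in the bass means first inversion (figured bass 6/5).

B# half-diminished seventh, first inversion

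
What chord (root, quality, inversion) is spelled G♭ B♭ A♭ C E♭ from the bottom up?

The distinct note names are Gb, Bb, Ab, C, Eb. Stacked in thirds they read Ab–C–Eb–Gb–Bb, which is a dominant ninth chord on Ab.
The lowest note is Gb, the seventh of the chord, so this is third inversion.

Ab dominant ninth, third inversion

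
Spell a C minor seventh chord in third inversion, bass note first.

Bb, C, Eb, G

C minor seventh is C–Eb–G–Bb. Third inversion puts the seventh (Bb) in the bass, with the remaining tones above: Bb, C, Eb, G.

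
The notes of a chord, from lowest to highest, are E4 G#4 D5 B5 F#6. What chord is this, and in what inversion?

Reducing to letter names: E, G#, D, B, F#. These stack in thirds as E–G#–B–D–F# — an E dominant ninth chord.
The lowest note is E, the root of the chord, so this is root position.

E dominant ninth, root position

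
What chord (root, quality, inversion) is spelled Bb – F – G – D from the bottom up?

G minor seventh, first inversion

The distinct note names are Bb, F, G, D. Stacked in thirds they read G–Bb–D–F, which is a minor seventh chord on G.
The lowest note is Bb, the third of the chord, so this is first inversion (figured bass 6/5).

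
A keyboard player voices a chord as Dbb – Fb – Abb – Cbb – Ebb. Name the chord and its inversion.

Dbb dominant ninth, root position

Reducing to letter names: Dbb, Fb, Abb, Cbb, Ebb. These stack in thirds as Dbb–Fb–Abb–Cbb–Ebb — a Dbb dominant ninth chord.
Dbb is the root of Dbb dominant ninth; root in the bass means root position.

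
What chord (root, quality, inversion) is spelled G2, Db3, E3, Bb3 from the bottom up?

The pitch classes G, Db, E, Bb arrange in thirds as E–G–Bb–Db: an E diminished seventh chord.
The lowest note is G, the third of the chord, so this is first inversion (figured bass 6/5).

E diminished seventh, first inversion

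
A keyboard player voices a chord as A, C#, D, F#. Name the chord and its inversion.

The pitch classes A, C#, D, F# arrange in thirds as D–F#–A–C#: a D major seventh chord.
With the fifth (A) in the bass, the chord is in second inversion (figured bass 4/3).

D major seventh, second inversion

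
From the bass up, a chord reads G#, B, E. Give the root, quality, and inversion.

E major, first inversion

Reducing to letter names: G#, B, E. These stack in thirds as E–G#–B — an E major triad.
The lowest note is G#, the third of the chord, so this is first inversion (figured bass 6).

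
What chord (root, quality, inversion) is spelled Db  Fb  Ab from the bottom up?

The pitch classes Db, Fb, Ab arrange in thirds as Db–Fb–Ab: a Db minor triad.
Db is the root of Db minor; root in the bass means root position (figured bass 5/3).

Db minor, root position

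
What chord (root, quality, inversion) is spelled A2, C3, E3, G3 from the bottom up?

The distinct note names are A, C, E, G. Stacked in thirds they read A–C–E–G, which is a minor seventh chord on A.
The lowest note is A, the root of the chord, so this is root position (figured bass 7).

A minor seventh, root position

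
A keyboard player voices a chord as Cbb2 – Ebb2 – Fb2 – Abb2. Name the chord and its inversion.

The distinct note names are Cbb, Ebb, Fb, Abb. Stacked in thirds they read Fb–Abb–Cbb–Ebb, which is a half-diminished seventh chord on Fb.
With the fifth (Cbb) in the bass, the chord is in second inversion (figured bass 4/3).

Fb half-diminished seventh, second inversion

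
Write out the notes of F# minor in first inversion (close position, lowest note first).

A, C#, F#

F# minor is F#–A–C#. First inversion puts the third (A) in the bass, with the remaining tones above: A, C#, F#.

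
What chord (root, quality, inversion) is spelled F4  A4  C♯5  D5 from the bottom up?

Reducing to letter names: F, A, C#, D. These stack in thirds as D–F–A–C# — a D minor-major seventh chord.
With the third (F) in the bass, the chord is in first inversion (figured bass 6/5).

D minor-major seventh, first inversion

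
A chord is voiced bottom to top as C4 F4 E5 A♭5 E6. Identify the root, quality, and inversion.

F minor-major seventh, second inversion

The distinct note names are C, F, E, Ab. Stacked in thirds they read F–Ab–C–E, which is a minor-major seventh chord on F.
With the fifth (C) in the bass, the chord is in second inversion (figured bass 4/3).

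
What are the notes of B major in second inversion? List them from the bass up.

B major is B–D#–F#. Second inversion puts the fifth (F#) in the bass, with the remaining tones above: F#, B, D#.

F#, B, D#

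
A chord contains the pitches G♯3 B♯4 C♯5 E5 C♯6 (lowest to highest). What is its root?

C#

G#, B#, C#, E are the tones of a C# minor-major seventh chord (C#–E–G#–B#), making C# the root.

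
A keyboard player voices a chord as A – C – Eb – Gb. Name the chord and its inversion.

A diminished seventh, root position

Reducing to letter names: A, C, Eb, Gb. These stack in thirds as A–C–Eb–Gb — an A diminished seventh chord.
The lowest note is A, the root of the chord, so this is root position (figured bass 7).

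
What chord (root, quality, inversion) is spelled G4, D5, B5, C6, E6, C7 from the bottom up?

C major ninth, second inversion

The distinct note names are G, D, B, C, E. Stacked in thirds they read C–E–G–B–D, which is a major ninth chord on C.
G is the fifth of C major ninth; fifth in the bass means second inversion.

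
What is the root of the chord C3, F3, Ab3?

F

Reordering C, F, Ab into stacked thirds gives F–Ab–C; the bottom of that stack, F, is the root.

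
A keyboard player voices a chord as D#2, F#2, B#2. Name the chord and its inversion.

B# diminished, first inversion

Reducing to letter names: D#, F#, B#. These stack in thirds as B#–D#–F# — a B# diminished triad.
The lowest note is D#, the third of the chord, so this is first inversion (figured bass 6).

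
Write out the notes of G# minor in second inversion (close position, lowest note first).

Spelling G# minor: G#–B–D#. In second inversion the fifth is bass, giving D#, G#, B from the bottom.

D#, G#, B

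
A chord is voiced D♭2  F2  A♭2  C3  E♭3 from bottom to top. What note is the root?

Db

Db, F, Ab, C, Eb are the tones of a Db major ninth chord (Db–F–Ab–C–Eb), making Db the root.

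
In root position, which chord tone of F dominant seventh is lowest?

The root of F dominant seventh (F–A–C–Eb) is F; that is the bass in root position.

F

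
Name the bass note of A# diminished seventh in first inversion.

In first inversion the third is lowest. For A# diminished seventh (A#–C#–E–G) that is C#.

C#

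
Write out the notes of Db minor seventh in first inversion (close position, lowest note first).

Fb, Ab, Cb, Db

Spelling Db minor seventh: Db–Fb–Ab–Cb. In first inversion the third is bass, giving Fb, Ab, Cb, Db from the bottom.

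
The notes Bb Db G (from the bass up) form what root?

G

Bb, Db, G are the tones of a G diminished triad (G–Bb–Db), making G the root.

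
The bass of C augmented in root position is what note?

C

The root of C augmented (C–E–G#) is C; that is the bass in root position.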